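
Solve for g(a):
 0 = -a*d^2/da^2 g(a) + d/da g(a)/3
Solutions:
 g(a) = C1 + C2*a^(4/3)


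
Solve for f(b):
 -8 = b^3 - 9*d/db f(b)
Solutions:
 f(b) = C1 + b^4/36 + 8*b/9


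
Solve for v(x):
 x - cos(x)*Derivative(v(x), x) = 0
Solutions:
 v(x) = C1 + Integral(x/cos(x), x)


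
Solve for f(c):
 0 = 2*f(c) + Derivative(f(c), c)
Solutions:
 f(c) = C1*exp(-2*c)


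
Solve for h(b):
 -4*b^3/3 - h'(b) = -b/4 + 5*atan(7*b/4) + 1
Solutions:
 h(b) = C1 - b^4/3 + b^2/8 - 5*b*atan(7*b/4) - b + 10*log(49*b^2 + 16)/7


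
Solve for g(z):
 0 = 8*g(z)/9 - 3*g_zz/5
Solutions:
 g(z) = C1*exp(-2*sqrt(30)*z/9) + C2*exp(2*sqrt(30)*z/9)


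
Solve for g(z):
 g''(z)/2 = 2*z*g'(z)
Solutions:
 g(z) = C1 + C2*erfi(sqrt(2)*z)


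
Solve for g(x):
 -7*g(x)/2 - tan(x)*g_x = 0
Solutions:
 g(x) = C1/sin(x)^(7/2)


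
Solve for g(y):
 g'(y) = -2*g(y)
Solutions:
 g(y) = C1*exp(-2*y)


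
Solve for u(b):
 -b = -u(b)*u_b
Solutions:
 u(b) = -sqrt(C1 + b^2)
 u(b) = sqrt(C1 + b^2)


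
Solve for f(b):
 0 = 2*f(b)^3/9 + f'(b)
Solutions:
 f(b) = -3*sqrt(2)*sqrt(-1/(C1 - 2*b))/2
 f(b) = 3*sqrt(2)*sqrt(-1/(C1 - 2*b))/2


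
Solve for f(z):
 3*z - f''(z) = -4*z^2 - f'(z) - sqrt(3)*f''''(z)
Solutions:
 f(z) = C1 + C2*exp(z*(2*6^(1/3)/(sqrt(81 - 4*sqrt(3)) + 9)^(1/3) + 2^(2/3)*3^(1/6)*(sqrt(81 - 4*sqrt(3)) + 9)^(1/3))/12)*sin(z*(-6^(2/3)*(sqrt(81 - 4*sqrt(3)) + 9)^(1/3) + 2*2^(1/3)*3^(5/6)/(sqrt(81 - 4*sqrt(3)) + 9)^(1/3))/12) + C3*exp(z*(2*6^(1/3)/(sqrt(81 - 4*sqrt(3)) + 9)^(1/3) + 2^(2/3)*3^(1/6)*(sqrt(81 - 4*sqrt(3)) + 9)^(1/3))/12)*cos(z*(-6^(2/3)*(sqrt(81 - 4*sqrt(3)) + 9)^(1/3) + 2*2^(1/3)*3^(5/6)/(sqrt(81 - 4*sqrt(3)) + 9)^(1/3))/12) + C4*exp(-z*(2*6^(1/3)/(sqrt(81 - 4*sqrt(3)) + 9)^(1/3) + 2^(2/3)*3^(1/6)*(sqrt(81 - 4*sqrt(3)) + 9)^(1/3))/6) - 4*z^3/3 - 11*z^2/2 - 11*z


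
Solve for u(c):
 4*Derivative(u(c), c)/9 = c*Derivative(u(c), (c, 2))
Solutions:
 u(c) = C1 + C2*c^(13/9)


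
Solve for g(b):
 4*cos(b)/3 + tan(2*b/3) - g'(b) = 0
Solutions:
 g(b) = C1 - 3*log(cos(2*b/3))/2 + 4*sin(b)/3


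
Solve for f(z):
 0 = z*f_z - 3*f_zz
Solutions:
 f(z) = C1 + C2*erfi(sqrt(6)*z/6)


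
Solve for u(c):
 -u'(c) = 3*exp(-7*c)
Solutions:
 u(c) = C1 + 3*exp(-7*c)/7


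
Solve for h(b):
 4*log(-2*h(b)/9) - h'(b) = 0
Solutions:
 -Integral(1/(log(-_y) - 2*log(3) + log(2)), (_y, h(b)))/4 = C1 - b


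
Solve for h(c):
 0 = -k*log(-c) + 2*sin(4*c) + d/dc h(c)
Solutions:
 h(c) = C1 + c*k*(log(-c) - 1) + cos(4*c)/2


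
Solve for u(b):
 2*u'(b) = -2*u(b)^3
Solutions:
 u(b) = -sqrt(2)*sqrt(-1/(C1 - b))/2
 u(b) = sqrt(2)*sqrt(-1/(C1 - b))/2


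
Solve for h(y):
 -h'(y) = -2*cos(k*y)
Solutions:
 h(y) = C1 + 2*sin(k*y)/k


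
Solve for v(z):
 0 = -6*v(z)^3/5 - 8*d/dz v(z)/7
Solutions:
 v(z) = -sqrt(10)*sqrt(-1/(C1 - 21*z))
 v(z) = sqrt(10)*sqrt(-1/(C1 - 21*z))


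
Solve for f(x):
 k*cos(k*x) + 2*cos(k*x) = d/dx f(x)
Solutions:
 f(x) = C1 + sin(k*x) + 2*sin(k*x)/k


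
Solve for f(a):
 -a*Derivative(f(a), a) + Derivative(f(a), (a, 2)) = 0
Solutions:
 f(a) = C1 + C2*erfi(sqrt(2)*a/2)


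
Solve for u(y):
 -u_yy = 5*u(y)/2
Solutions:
 u(y) = C1*sin(sqrt(10)*y/2) + C2*cos(sqrt(10)*y/2)


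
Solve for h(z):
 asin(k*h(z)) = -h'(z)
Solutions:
 Integral(1/asin(_y*k), (_y, h(z))) = C1 - z


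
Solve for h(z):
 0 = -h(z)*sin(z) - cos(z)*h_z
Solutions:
 h(z) = C1*cos(z)


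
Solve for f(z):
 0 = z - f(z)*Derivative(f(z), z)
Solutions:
 f(z) = -sqrt(C1 + z^2)
 f(z) = sqrt(C1 + z^2)


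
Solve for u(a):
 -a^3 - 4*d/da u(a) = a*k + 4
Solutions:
 u(a) = C1 - a^4/16 - a^2*k/8 - a


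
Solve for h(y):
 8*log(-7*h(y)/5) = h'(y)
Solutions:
 -Integral(1/(log(-_y) - log(5) + log(7)), (_y, h(y)))/8 = C1 - y


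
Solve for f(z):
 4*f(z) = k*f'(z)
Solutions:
 f(z) = C1*exp(4*z/k)


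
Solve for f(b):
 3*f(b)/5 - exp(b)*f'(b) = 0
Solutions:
 f(b) = C1*exp(-3*exp(-b)/5)


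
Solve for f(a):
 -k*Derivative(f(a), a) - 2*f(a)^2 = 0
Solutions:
 f(a) = k/(C1*k + 2*a)


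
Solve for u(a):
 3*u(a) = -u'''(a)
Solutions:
 u(a) = C3*exp(-3^(1/3)*a) + (C1*sin(3^(5/6)*a/2) + C2*cos(3^(5/6)*a/2))*exp(3^(1/3)*a/2)


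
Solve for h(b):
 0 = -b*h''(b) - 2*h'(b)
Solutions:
 h(b) = C1 + C2/b


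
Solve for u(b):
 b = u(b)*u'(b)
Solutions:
 u(b) = -sqrt(C1 + b^2)
 u(b) = sqrt(C1 + b^2)


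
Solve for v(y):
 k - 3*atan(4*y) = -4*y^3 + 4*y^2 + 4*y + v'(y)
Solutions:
 v(y) = C1 + k*y + y^4 - 4*y^3/3 - 2*y^2 - 3*y*atan(4*y) + 3*log(16*y^2 + 1)/8


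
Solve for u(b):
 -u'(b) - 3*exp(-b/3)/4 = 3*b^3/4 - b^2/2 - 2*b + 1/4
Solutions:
 u(b) = C1 - 3*b^4/16 + b^3/6 + b^2 - b/4 + 9*exp(-b/3)/4


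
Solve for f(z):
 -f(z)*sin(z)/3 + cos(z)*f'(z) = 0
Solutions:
 f(z) = C1/cos(z)^(1/3)


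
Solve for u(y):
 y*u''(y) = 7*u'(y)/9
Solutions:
 u(y) = C1 + C2*y^(16/9)


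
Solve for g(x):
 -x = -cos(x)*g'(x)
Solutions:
 g(x) = C1 + Integral(x/cos(x), x)


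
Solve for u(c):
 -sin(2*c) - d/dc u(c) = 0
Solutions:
 u(c) = C1 + cos(2*c)/2


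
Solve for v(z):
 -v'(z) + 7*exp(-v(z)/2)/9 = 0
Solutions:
 v(z) = 2*log(C1 + 7*z/18)


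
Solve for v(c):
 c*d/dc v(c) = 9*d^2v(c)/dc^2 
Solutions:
 v(c) = C1 + C2*erfi(sqrt(2)*c/6)


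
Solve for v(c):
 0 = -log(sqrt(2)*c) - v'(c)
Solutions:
 v(c) = C1 - c*log(c) - c*log(2)/2 + c


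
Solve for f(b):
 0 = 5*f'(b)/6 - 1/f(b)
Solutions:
 f(b) = -sqrt(C1 + 60*b)/5
 f(b) = sqrt(C1 + 60*b)/5


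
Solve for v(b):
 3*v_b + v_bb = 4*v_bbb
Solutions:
 v(b) = C1 + C2*exp(-3*b/4) + C3*exp(b)


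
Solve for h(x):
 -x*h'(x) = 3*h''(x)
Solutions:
 h(x) = C1 + C2*erf(sqrt(6)*x/6)


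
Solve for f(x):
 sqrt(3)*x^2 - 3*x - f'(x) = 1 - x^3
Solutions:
 f(x) = C1 + x^4/4 + sqrt(3)*x^3/3 - 3*x^2/2 - x


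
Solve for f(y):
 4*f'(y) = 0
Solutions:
 f(y) = C1


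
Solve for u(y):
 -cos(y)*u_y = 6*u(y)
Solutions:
 u(y) = C1*(sin(y)^3 - 3*sin(y)^2 + 3*sin(y) - 1)/(sin(y)^3 + 3*sin(y)^2 + 3*sin(y) + 1)


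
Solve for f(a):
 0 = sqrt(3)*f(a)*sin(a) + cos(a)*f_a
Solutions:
 f(a) = C1*cos(a)^(sqrt(3))


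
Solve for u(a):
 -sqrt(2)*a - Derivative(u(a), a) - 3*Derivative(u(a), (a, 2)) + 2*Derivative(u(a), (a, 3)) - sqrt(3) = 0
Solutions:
 u(a) = C1 + C2*exp(a*(3 - sqrt(17))/4) + C3*exp(a*(3 + sqrt(17))/4) - sqrt(2)*a^2/2 - sqrt(3)*a + 3*sqrt(2)*a


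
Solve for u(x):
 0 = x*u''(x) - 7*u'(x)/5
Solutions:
 u(x) = C1 + C2*x^(12/5)


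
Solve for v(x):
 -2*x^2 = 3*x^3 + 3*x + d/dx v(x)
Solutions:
 v(x) = C1 - 3*x^4/4 - 2*x^3/3 - 3*x^2/2


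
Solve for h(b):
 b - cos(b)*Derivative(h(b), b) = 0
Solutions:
 h(b) = C1 + Integral(b/cos(b), b)


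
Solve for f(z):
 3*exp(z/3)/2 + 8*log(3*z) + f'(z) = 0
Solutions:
 f(z) = C1 - 8*z*log(z) + 8*z*(1 - log(3)) - 9*exp(z/3)/2


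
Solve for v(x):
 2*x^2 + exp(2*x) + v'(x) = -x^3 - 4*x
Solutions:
 v(x) = C1 - x^4/4 - 2*x^3/3 - 2*x^2 - exp(2*x)/2


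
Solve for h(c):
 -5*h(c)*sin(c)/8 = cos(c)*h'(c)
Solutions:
 h(c) = C1*cos(c)^(5/8)


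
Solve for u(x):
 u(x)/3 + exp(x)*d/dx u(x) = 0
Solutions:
 u(x) = C1*exp(exp(-x)/3)


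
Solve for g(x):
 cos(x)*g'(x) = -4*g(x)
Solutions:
 g(x) = C1*(sin(x)^2 - 2*sin(x) + 1)/(sin(x)^2 + 2*sin(x) + 1)


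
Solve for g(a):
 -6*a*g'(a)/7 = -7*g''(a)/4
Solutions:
 g(a) = C1 + C2*erfi(2*sqrt(3)*a/7)


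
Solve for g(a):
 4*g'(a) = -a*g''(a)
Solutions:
 g(a) = C1 + C2/a^3


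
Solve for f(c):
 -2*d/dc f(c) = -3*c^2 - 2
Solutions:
 f(c) = C1 + c^3/2 + c


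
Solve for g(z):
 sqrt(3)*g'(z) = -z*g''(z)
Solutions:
 g(z) = C1 + C2*z^(1 - sqrt(3))


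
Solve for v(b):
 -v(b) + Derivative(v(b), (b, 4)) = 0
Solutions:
 v(b) = C1*exp(-b) + C2*exp(b) + C3*sin(b) + C4*cos(b)


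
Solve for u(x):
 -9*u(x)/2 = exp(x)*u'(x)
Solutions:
 u(x) = C1*exp(9*exp(-x)/2)


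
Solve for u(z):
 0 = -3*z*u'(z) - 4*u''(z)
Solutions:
 u(z) = C1 + C2*erf(sqrt(6)*z/4)


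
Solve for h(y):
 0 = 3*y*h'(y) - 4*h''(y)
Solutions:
 h(y) = C1 + C2*erfi(sqrt(6)*y/4)


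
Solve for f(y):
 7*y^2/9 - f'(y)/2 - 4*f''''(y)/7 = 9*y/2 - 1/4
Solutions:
 f(y) = C1 + C4*exp(-7^(1/3)*y/2) + 14*y^3/27 - 9*y^2/2 + y/2 + (C2*sin(sqrt(3)*7^(1/3)*y/4) + C3*cos(sqrt(3)*7^(1/3)*y/4))*exp(7^(1/3)*y/4)


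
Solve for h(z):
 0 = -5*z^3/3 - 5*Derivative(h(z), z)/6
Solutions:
 h(z) = C1 - z^4/2


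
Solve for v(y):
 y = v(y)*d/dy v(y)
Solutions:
 v(y) = -sqrt(C1 + y^2)
 v(y) = sqrt(C1 + y^2)


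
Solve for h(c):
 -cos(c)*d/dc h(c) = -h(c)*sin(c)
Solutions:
 h(c) = C1/cos(c)


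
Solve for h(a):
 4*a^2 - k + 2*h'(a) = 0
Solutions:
 h(a) = C1 - 2*a^3/3 + a*k/2


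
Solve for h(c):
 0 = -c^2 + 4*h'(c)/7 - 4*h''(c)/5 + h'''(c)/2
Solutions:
 h(c) = C1 + 7*c^3/12 + 49*c^2/20 + 1519*c/400 + (C2*sin(2*sqrt(154)*c/35) + C3*cos(2*sqrt(154)*c/35))*exp(4*c/5)


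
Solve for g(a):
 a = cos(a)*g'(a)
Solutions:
 g(a) = C1 + Integral(a/cos(a), a)


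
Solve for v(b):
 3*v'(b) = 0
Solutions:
 v(b) = C1


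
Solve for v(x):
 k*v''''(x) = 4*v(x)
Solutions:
 v(x) = C1*exp(-sqrt(2)*x*(1/k)^(1/4)) + C2*exp(sqrt(2)*x*(1/k)^(1/4)) + C3*exp(-sqrt(2)*I*x*(1/k)^(1/4)) + C4*exp(sqrt(2)*I*x*(1/k)^(1/4))


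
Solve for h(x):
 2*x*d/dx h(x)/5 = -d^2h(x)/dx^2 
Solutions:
 h(x) = C1 + C2*erf(sqrt(5)*x/5)


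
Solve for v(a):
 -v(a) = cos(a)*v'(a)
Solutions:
 v(a) = C1*sqrt(sin(a) - 1)/sqrt(sin(a) + 1)


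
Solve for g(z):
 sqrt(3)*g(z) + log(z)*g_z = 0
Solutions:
 g(z) = C1*exp(-sqrt(3)*li(z))


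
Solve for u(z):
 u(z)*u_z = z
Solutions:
 u(z) = -sqrt(C1 + z^2)
 u(z) = sqrt(C1 + z^2)


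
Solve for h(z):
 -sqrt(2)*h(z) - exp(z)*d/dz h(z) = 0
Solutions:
 h(z) = C1*exp(sqrt(2)*exp(-z))


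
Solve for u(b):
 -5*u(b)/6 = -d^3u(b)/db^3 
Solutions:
 u(b) = C3*exp(5^(1/3)*6^(2/3)*b/6) + (C1*sin(2^(2/3)*3^(1/6)*5^(1/3)*b/4) + C2*cos(2^(2/3)*3^(1/6)*5^(1/3)*b/4))*exp(-5^(1/3)*6^(2/3)*b/12)


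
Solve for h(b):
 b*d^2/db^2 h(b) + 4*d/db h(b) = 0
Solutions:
 h(b) = C1 + C2/b^3


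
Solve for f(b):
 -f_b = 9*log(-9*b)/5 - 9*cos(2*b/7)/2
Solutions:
 f(b) = C1 - 9*b*log(-b)/5 - 18*b*log(3)/5 + 9*b/5 + 63*sin(2*b/7)/4


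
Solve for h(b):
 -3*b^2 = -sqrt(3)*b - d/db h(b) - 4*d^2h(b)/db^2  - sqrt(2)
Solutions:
 h(b) = C1 + C2*exp(-b/4) + b^3 - 12*b^2 - sqrt(3)*b^2/2 - sqrt(2)*b + 4*sqrt(3)*b + 96*b


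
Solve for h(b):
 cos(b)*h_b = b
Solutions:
 h(b) = C1 + Integral(b/cos(b), b)


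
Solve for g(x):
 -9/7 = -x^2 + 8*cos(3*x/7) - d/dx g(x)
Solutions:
 g(x) = C1 - x^3/3 + 9*x/7 + 56*sin(3*x/7)/3


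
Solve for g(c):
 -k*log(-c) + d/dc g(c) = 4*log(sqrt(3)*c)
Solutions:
 g(c) = C1 + c*(k + 4)*log(c) + c*(-k + I*pi*k - 4 + 2*log(3))


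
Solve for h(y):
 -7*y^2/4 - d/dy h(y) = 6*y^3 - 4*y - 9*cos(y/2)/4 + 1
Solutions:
 h(y) = C1 - 3*y^4/2 - 7*y^3/12 + 2*y^2 - y + 9*sin(y/2)/2


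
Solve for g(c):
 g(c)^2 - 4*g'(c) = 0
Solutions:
 g(c) = -4/(C1 + c)


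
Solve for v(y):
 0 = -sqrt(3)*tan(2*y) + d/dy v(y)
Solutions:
 v(y) = C1 - sqrt(3)*log(cos(2*y))/2


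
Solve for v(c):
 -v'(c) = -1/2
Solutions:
 v(c) = C1 + c/2


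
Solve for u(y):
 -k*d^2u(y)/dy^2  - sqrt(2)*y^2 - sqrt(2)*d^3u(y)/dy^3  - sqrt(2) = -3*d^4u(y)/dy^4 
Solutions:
 u(y) = C1 + C2*y + C3*exp(sqrt(2)*y*(1 - sqrt(6*k + 1))/6) + C4*exp(sqrt(2)*y*(sqrt(6*k + 1) + 1)/6) - sqrt(2)*y^4/(12*k) + sqrt(2)*y^2*(-1/2 - 3/k - 2/k^2)/k + 2*y^3/(3*k^2)


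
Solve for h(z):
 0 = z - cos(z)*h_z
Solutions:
 h(z) = C1 + Integral(z/cos(z), z)


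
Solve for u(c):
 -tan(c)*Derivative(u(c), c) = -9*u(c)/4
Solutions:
 u(c) = C1*sin(c)^(9/4)


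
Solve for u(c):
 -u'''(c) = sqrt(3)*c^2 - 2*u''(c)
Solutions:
 u(c) = C1 + C2*c + C3*exp(2*c) + sqrt(3)*c^4/24 + sqrt(3)*c^3/12 + sqrt(3)*c^2/8


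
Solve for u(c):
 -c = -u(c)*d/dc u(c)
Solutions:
 u(c) = -sqrt(C1 + c^2)
 u(c) = sqrt(C1 + c^2)


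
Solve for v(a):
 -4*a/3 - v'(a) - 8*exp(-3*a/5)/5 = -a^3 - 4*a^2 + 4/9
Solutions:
 v(a) = C1 + a^4/4 + 4*a^3/3 - 2*a^2/3 - 4*a/9 + 8*exp(-3*a/5)/3


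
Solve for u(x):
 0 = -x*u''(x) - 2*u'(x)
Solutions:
 u(x) = C1 + C2/x


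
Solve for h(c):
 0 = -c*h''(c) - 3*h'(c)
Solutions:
 h(c) = C1 + C2/c^2


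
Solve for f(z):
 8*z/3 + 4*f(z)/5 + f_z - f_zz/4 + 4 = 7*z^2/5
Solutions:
 f(z) = C1*exp(2*z*(1 - 3*sqrt(5)/5)) + C2*exp(2*z*(1 + 3*sqrt(5)/5)) + 7*z^2/4 - 185*z/24 + 275/48


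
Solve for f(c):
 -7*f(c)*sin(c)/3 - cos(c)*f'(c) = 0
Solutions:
 f(c) = C1*cos(c)^(7/3)


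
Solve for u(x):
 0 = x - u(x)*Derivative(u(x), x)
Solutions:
 u(x) = -sqrt(C1 + x^2)
 u(x) = sqrt(C1 + x^2)


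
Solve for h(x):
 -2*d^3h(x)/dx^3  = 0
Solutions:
 h(x) = C1 + C2*x + C3*x^2


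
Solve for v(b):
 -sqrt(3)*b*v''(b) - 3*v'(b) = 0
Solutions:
 v(b) = C1 + C2*b^(1 - sqrt(3))


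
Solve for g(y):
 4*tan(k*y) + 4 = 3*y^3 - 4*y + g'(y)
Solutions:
 g(y) = C1 - 3*y^4/4 + 2*y^2 + 4*y + 4*Piecewise((-log(cos(k*y))/k, Ne(k, 0)), (0, True))


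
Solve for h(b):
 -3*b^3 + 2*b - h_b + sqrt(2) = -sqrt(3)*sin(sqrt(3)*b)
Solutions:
 h(b) = C1 - 3*b^4/4 + b^2 + sqrt(2)*b - cos(sqrt(3)*b)


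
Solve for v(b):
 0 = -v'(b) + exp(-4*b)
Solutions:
 v(b) = C1 - exp(-4*b)/4


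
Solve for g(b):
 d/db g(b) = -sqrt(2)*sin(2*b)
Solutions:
 g(b) = C1 + sqrt(2)*cos(2*b)/2


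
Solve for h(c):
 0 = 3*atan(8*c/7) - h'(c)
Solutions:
 h(c) = C1 + 3*c*atan(8*c/7) - 21*log(64*c^2 + 49)/16


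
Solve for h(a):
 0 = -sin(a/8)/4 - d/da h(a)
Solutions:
 h(a) = C1 + 2*cos(a/8)


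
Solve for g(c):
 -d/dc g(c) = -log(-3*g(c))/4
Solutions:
 -4*Integral(1/(log(-_y) + log(3)), (_y, g(c))) = C1 - c


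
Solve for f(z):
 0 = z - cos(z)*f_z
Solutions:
 f(z) = C1 + Integral(z/cos(z), z)


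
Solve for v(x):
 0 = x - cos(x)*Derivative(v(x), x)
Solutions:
 v(x) = C1 + Integral(x/cos(x), x)


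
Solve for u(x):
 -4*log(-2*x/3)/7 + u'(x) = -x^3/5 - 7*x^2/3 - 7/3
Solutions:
 u(x) = C1 - x^4/20 - 7*x^3/9 + 4*x*log(-x)/7 + x*(-61 - 12*log(3) + 12*log(2))/21


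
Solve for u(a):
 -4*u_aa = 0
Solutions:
 u(a) = C1 + C2*a


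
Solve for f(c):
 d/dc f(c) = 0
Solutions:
 f(c) = C1


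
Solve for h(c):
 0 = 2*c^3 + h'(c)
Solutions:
 h(c) = C1 - c^4/2


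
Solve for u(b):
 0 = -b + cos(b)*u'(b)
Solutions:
 u(b) = C1 + Integral(b/cos(b), b)


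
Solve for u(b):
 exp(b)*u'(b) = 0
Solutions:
 u(b) = C1


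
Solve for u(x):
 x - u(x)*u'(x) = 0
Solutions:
 u(x) = -sqrt(C1 + x^2)
 u(x) = sqrt(C1 + x^2)


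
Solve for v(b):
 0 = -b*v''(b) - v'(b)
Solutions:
 v(b) = C1 + C2*log(b)


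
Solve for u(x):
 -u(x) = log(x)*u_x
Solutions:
 u(x) = C1*exp(-li(x))


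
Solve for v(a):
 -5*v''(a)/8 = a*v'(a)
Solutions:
 v(a) = C1 + C2*erf(2*sqrt(5)*a/5)


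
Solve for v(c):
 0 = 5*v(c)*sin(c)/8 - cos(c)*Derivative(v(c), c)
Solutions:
 v(c) = C1/cos(c)^(5/8)


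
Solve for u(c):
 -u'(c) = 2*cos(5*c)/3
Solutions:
 u(c) = C1 - 2*sin(5*c)/15


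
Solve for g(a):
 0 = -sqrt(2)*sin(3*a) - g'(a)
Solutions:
 g(a) = C1 + sqrt(2)*cos(3*a)/3


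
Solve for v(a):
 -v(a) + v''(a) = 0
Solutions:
 v(a) = C1*exp(-a) + C2*exp(a)


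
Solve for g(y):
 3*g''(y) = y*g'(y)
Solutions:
 g(y) = C1 + C2*erfi(sqrt(6)*y/6)


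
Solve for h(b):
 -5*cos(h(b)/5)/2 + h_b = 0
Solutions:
 -5*b/2 - 5*log(sin(h(b)/5) - 1)/2 + 5*log(sin(h(b)/5) + 1)/2 = C1


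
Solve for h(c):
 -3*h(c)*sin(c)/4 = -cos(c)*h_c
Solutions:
 h(c) = C1/cos(c)^(3/4)


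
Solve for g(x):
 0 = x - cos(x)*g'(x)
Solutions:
 g(x) = C1 + Integral(x/cos(x), x)


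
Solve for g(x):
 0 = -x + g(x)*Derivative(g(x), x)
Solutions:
 g(x) = -sqrt(C1 + x^2)
 g(x) = sqrt(C1 + x^2)


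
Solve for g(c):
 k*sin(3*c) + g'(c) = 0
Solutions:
 g(c) = C1 + k*cos(3*c)/3


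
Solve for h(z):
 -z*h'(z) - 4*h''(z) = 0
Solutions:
 h(z) = C1 + C2*erf(sqrt(2)*z/4)


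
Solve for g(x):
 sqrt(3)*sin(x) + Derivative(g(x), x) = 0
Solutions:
 g(x) = C1 + sqrt(3)*cos(x)


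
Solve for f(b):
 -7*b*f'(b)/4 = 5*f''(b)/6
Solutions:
 f(b) = C1 + C2*erf(sqrt(105)*b/10)


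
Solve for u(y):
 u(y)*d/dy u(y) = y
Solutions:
 u(y) = -sqrt(C1 + y^2)
 u(y) = sqrt(C1 + y^2)


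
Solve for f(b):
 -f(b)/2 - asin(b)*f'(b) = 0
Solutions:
 f(b) = C1*exp(-Integral(1/asin(b), b)/2)


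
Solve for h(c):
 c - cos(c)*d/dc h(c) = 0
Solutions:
 h(c) = C1 + Integral(c/cos(c), c)


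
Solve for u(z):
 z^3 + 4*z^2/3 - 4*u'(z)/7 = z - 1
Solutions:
 u(z) = C1 + 7*z^4/16 + 7*z^3/9 - 7*z^2/8 + 7*z/4


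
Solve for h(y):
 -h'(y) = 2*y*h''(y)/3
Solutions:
 h(y) = C1 + C2/sqrt(y)


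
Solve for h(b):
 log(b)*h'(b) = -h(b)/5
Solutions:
 h(b) = C1*exp(-li(b)/5)


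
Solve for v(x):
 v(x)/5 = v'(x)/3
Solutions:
 v(x) = C1*exp(3*x/5)


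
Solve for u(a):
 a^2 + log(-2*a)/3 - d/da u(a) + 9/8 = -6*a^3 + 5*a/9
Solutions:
 u(a) = C1 + 3*a^4/2 + a^3/3 - 5*a^2/18 + a*log(-a)/3 + a*(8*log(2) + 19)/24


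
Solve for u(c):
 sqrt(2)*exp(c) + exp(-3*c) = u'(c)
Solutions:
 u(c) = C1 + sqrt(2)*exp(c) - exp(-3*c)/3


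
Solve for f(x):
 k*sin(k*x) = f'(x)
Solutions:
 f(x) = C1 - cos(k*x)


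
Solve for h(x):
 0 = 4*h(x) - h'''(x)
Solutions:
 h(x) = C3*exp(2^(2/3)*x) + (C1*sin(2^(2/3)*sqrt(3)*x/2) + C2*cos(2^(2/3)*sqrt(3)*x/2))*exp(-2^(2/3)*x/2)


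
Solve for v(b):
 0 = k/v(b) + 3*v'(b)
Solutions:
 v(b) = -sqrt(C1 - 6*b*k)/3
 v(b) = sqrt(C1 - 6*b*k)/3


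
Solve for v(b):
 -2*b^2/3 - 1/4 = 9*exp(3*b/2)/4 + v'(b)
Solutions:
 v(b) = C1 - 2*b^3/9 - b/4 - 3*exp(3*b/2)/2


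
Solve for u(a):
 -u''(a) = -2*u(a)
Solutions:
 u(a) = C1*exp(-sqrt(2)*a) + C2*exp(sqrt(2)*a)


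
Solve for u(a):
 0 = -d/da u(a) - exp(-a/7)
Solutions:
 u(a) = C1 + 7*exp(-a/7)


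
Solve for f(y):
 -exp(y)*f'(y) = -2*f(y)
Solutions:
 f(y) = C1*exp(-2*exp(-y))


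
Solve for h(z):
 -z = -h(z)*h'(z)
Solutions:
 h(z) = -sqrt(C1 + z^2)
 h(z) = sqrt(C1 + z^2)


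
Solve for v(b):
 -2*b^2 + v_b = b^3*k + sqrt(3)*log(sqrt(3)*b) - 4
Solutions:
 v(b) = C1 + b^4*k/4 + 2*b^3/3 + sqrt(3)*b*log(b) - 4*b - sqrt(3)*b + sqrt(3)*b*log(3)/2


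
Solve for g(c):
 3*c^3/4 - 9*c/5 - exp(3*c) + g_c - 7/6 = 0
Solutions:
 g(c) = C1 - 3*c^4/16 + 9*c^2/10 + 7*c/6 + exp(3*c)/3


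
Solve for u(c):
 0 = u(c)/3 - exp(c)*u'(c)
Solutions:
 u(c) = C1*exp(-exp(-c)/3)


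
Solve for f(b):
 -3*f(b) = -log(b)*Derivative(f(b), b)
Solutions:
 f(b) = C1*exp(3*li(b))


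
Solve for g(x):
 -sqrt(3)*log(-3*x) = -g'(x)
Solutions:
 g(x) = C1 + sqrt(3)*x*log(-x) + sqrt(3)*x*(-1 + log(3))


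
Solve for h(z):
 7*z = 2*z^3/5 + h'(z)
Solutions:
 h(z) = C1 - z^4/10 + 7*z^2/2


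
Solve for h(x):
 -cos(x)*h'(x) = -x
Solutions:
 h(x) = C1 + Integral(x/cos(x), x)


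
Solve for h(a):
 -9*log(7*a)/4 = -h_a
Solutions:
 h(a) = C1 + 9*a*log(a)/4 - 9*a/4 + 9*a*log(7)/4


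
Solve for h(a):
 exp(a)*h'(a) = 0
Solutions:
 h(a) = C1


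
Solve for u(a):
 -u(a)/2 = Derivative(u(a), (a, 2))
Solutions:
 u(a) = C1*sin(sqrt(2)*a/2) + C2*cos(sqrt(2)*a/2)


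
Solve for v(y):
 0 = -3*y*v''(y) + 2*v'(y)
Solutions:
 v(y) = C1 + C2*y^(5/3)


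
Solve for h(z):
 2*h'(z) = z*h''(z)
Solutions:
 h(z) = C1 + C2*z^3


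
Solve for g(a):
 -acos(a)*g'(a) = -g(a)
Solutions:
 g(a) = C1*exp(Integral(1/acos(a), a))


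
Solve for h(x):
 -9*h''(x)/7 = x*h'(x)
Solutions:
 h(x) = C1 + C2*erf(sqrt(14)*x/6)


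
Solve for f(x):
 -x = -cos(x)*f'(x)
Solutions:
 f(x) = C1 + Integral(x/cos(x), x)


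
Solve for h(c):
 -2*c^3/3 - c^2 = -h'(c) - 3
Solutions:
 h(c) = C1 + c^4/6 + c^3/3 - 3*c


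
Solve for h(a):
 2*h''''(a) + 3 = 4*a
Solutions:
 h(a) = C1 + C2*a + C3*a^2 + C4*a^3 + a^5/60 - a^4/16


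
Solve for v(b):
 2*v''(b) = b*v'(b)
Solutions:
 v(b) = C1 + C2*erfi(b/2)


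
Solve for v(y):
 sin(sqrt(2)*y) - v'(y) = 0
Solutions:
 v(y) = C1 - sqrt(2)*cos(sqrt(2)*y)/2


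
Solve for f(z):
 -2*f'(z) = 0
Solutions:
 f(z) = C1


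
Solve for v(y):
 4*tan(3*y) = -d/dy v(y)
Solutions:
 v(y) = C1 + 4*log(cos(3*y))/3


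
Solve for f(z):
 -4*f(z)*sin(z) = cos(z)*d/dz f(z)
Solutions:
 f(z) = C1*cos(z)^4


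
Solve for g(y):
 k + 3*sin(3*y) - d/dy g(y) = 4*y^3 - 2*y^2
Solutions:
 g(y) = C1 + k*y - y^4 + 2*y^3/3 - cos(3*y)


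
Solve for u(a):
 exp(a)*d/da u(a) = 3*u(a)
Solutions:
 u(a) = C1*exp(-3*exp(-a))


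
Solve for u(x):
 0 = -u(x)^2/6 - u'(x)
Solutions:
 u(x) = 6/(C1 + x)


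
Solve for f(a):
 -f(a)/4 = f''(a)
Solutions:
 f(a) = C1*sin(a/2) + C2*cos(a/2)


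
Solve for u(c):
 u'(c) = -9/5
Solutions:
 u(c) = C1 - 9*c/5


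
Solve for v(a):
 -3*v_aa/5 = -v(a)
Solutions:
 v(a) = C1*exp(-sqrt(15)*a/3) + C2*exp(sqrt(15)*a/3)


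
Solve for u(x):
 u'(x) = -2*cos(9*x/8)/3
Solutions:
 u(x) = C1 - 16*sin(9*x/8)/27


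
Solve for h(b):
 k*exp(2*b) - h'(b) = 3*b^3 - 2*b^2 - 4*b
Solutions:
 h(b) = C1 - 3*b^4/4 + 2*b^3/3 + 2*b^2 + k*exp(2*b)/2


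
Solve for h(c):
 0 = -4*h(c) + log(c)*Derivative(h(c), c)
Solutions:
 h(c) = C1*exp(4*li(c))


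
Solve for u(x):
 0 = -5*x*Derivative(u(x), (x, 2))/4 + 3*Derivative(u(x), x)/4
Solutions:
 u(x) = C1 + C2*x^(8/5)


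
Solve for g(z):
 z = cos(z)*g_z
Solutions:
 g(z) = C1 + Integral(z/cos(z), z)


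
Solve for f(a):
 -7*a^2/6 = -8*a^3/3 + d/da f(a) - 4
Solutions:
 f(a) = C1 + 2*a^4/3 - 7*a^3/18 + 4*a


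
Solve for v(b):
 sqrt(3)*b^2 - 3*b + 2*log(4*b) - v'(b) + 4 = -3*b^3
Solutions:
 v(b) = C1 + 3*b^4/4 + sqrt(3)*b^3/3 - 3*b^2/2 + 2*b*log(b) + 2*b + 4*b*log(2)


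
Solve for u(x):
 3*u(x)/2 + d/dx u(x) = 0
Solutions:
 u(x) = C1*exp(-3*x/2)


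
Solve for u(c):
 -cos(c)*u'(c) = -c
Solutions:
 u(c) = C1 + Integral(c/cos(c), c)


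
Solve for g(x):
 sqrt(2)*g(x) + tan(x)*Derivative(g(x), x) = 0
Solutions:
 g(x) = C1/sin(x)^(sqrt(2))


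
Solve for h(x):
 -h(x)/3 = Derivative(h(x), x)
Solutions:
 h(x) = C1*exp(-x/3)


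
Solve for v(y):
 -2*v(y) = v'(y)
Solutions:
 v(y) = C1*exp(-2*y)


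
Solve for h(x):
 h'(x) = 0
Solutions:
 h(x) = C1


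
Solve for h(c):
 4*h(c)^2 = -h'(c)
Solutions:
 h(c) = 1/(C1 + 4*c)


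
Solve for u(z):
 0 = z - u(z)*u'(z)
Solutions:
 u(z) = -sqrt(C1 + z^2)
 u(z) = sqrt(C1 + z^2)


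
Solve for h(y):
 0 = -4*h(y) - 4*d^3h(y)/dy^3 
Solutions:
 h(y) = C3*exp(-y) + (C1*sin(sqrt(3)*y/2) + C2*cos(sqrt(3)*y/2))*exp(y/2)


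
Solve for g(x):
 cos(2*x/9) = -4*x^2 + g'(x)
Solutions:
 g(x) = C1 + 4*x^3/3 + 9*sin(2*x/9)/2


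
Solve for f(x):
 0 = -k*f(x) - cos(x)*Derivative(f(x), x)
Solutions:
 f(x) = C1*exp(k*(log(sin(x) - 1) - log(sin(x) + 1))/2)


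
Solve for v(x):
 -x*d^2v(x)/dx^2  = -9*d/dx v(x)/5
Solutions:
 v(x) = C1 + C2*x^(14/5)


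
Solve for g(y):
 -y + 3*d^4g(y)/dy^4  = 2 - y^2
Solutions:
 g(y) = C1 + C2*y + C3*y^2 + C4*y^3 - y^6/1080 + y^5/360 + y^4/36


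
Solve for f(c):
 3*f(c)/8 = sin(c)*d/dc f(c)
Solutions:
 f(c) = C1*(cos(c) - 1)^(3/16)/(cos(c) + 1)^(3/16)


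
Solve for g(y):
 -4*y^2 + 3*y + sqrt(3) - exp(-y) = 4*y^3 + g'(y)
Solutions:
 g(y) = C1 - y^4 - 4*y^3/3 + 3*y^2/2 + sqrt(3)*y + exp(-y)


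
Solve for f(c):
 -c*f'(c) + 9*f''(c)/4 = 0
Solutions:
 f(c) = C1 + C2*erfi(sqrt(2)*c/3)


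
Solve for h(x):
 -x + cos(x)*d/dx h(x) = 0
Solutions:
 h(x) = C1 + Integral(x/cos(x), x)


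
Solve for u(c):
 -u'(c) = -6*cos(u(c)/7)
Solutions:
 -6*c - 7*log(sin(u(c)/7) - 1)/2 + 7*log(sin(u(c)/7) + 1)/2 = C1


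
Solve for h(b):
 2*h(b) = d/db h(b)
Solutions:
 h(b) = C1*exp(2*b)


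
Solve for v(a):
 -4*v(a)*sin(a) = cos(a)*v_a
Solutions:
 v(a) = C1*cos(a)^4


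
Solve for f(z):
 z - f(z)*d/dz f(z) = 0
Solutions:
 f(z) = -sqrt(C1 + z^2)
 f(z) = sqrt(C1 + z^2)


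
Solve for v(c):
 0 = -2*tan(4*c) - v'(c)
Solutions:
 v(c) = C1 + log(cos(4*c))/2


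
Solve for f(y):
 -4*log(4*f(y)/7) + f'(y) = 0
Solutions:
 -Integral(1/(log(_y) - log(7) + 2*log(2)), (_y, f(y)))/4 = C1 - y


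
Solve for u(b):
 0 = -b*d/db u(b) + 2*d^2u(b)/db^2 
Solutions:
 u(b) = C1 + C2*erfi(b/2)


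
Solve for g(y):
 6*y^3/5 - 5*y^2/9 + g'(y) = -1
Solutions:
 g(y) = C1 - 3*y^4/10 + 5*y^3/27 - y


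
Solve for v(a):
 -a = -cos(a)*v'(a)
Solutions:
 v(a) = C1 + Integral(a/cos(a), a)


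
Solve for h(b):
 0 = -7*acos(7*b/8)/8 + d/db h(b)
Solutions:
 h(b) = C1 + 7*b*acos(7*b/8)/8 - sqrt(64 - 49*b^2)/8


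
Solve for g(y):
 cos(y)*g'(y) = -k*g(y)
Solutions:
 g(y) = C1*exp(k*(log(sin(y) - 1) - log(sin(y) + 1))/2)


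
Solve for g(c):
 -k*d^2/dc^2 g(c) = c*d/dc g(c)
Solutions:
 g(c) = C1 + C2*sqrt(k)*erf(sqrt(2)*c*sqrt(1/k)/2)


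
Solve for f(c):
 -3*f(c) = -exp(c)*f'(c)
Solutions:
 f(c) = C1*exp(-3*exp(-c))


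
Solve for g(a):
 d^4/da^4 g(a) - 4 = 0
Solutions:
 g(a) = C1 + C2*a + C3*a^2 + C4*a^3 + a^4/6


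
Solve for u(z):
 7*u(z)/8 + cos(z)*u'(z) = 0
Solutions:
 u(z) = C1*(sin(z) - 1)^(7/16)/(sin(z) + 1)^(7/16)


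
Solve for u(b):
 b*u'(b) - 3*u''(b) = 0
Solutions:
 u(b) = C1 + C2*erfi(sqrt(6)*b/6)


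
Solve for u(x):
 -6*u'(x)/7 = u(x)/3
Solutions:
 u(x) = C1*exp(-7*x/18)


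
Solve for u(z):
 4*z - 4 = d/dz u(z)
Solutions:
 u(z) = C1 + 2*z^2 - 4*z


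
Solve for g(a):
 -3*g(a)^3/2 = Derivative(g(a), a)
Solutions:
 g(a) = -sqrt(-1/(C1 - 3*a))
 g(a) = sqrt(-1/(C1 - 3*a))


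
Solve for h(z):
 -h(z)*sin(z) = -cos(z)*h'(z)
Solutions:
 h(z) = C1/cos(z)


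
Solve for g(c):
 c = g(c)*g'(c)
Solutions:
 g(c) = -sqrt(C1 + c^2)
 g(c) = sqrt(C1 + c^2)


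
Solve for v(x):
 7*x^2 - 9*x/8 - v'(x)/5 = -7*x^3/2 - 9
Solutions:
 v(x) = C1 + 35*x^4/8 + 35*x^3/3 - 45*x^2/16 + 45*x


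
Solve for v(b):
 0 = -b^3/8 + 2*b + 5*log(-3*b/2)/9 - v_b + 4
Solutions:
 v(b) = C1 - b^4/32 + b^2 + 5*b*log(-b)/9 + b*(-5*log(2) + 5*log(3) + 31)/9


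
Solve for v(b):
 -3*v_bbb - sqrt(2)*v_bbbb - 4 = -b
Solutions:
 v(b) = C1 + C2*b + C3*b^2 + C4*exp(-3*sqrt(2)*b/2) + b^4/72 + b^3*(-12 - sqrt(2))/54


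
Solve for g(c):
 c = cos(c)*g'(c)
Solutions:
 g(c) = C1 + Integral(c/cos(c), c)


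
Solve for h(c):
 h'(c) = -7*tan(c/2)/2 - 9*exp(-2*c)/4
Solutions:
 h(c) = C1 - 7*log(tan(c/2)^2 + 1)/2 + 9*exp(-2*c)/8


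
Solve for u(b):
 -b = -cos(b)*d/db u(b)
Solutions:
 u(b) = C1 + Integral(b/cos(b), b)


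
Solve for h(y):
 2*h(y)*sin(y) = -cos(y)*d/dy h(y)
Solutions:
 h(y) = C1*cos(y)^2


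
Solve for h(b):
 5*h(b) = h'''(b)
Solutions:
 h(b) = C3*exp(5^(1/3)*b) + (C1*sin(sqrt(3)*5^(1/3)*b/2) + C2*cos(sqrt(3)*5^(1/3)*b/2))*exp(-5^(1/3)*b/2)


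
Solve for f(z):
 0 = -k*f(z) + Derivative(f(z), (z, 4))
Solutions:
 f(z) = C1*exp(-k^(1/4)*z) + C2*exp(k^(1/4)*z) + C3*exp(-I*k^(1/4)*z) + C4*exp(I*k^(1/4)*z)


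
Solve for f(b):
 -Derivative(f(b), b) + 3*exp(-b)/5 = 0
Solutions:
 f(b) = C1 - 3*exp(-b)/5


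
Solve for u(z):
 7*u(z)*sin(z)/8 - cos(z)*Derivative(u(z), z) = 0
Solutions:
 u(z) = C1/cos(z)^(7/8)


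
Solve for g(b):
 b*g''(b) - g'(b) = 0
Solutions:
 g(b) = C1 + C2*b^2


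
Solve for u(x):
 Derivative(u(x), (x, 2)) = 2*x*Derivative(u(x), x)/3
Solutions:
 u(x) = C1 + C2*erfi(sqrt(3)*x/3)


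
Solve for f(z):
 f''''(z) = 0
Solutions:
 f(z) = C1 + C2*z + C3*z^2 + C4*z^3


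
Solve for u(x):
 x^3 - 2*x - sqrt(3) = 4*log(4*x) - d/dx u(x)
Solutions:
 u(x) = C1 - x^4/4 + x^2 + 4*x*log(x) - 4*x + sqrt(3)*x + x*log(256)


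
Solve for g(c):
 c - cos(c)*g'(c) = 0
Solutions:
 g(c) = C1 + Integral(c/cos(c), c)


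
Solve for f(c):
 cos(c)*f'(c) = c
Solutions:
 f(c) = C1 + Integral(c/cos(c), c)


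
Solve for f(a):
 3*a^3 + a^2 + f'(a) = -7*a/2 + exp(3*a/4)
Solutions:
 f(a) = C1 - 3*a^4/4 - a^3/3 - 7*a^2/4 + 4*exp(3*a/4)/3


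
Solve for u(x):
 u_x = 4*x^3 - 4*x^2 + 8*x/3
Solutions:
 u(x) = C1 + x^4 - 4*x^3/3 + 4*x^2/3


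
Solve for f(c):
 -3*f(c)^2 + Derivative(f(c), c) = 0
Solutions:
 f(c) = -1/(C1 + 3*c)


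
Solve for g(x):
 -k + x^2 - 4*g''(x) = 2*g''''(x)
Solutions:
 g(x) = C1 + C2*x + C3*sin(sqrt(2)*x) + C4*cos(sqrt(2)*x) + x^4/48 + x^2*(-k - 1)/8


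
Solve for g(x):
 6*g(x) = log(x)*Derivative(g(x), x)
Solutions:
 g(x) = C1*exp(6*li(x))


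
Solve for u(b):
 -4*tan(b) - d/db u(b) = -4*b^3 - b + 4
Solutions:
 u(b) = C1 + b^4 + b^2/2 - 4*b + 4*log(cos(b))


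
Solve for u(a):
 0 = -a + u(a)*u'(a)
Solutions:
 u(a) = -sqrt(C1 + a^2)
 u(a) = sqrt(C1 + a^2)


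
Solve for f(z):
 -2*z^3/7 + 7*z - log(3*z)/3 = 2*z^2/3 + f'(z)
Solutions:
 f(z) = C1 - z^4/14 - 2*z^3/9 + 7*z^2/2 - z*log(z)/3 - z*log(3)/3 + z/3


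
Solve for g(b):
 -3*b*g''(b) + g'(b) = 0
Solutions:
 g(b) = C1 + C2*b^(4/3)


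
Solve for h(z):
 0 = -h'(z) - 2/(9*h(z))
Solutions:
 h(z) = -sqrt(C1 - 4*z)/3
 h(z) = sqrt(C1 - 4*z)/3


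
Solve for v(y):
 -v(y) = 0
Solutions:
 v(y) = 0


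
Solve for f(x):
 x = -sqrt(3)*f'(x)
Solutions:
 f(x) = C1 - sqrt(3)*x^2/6


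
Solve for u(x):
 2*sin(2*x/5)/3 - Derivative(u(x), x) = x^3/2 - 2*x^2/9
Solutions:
 u(x) = C1 - x^4/8 + 2*x^3/27 - 5*cos(2*x/5)/3


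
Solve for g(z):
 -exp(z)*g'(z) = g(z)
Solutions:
 g(z) = C1*exp(exp(-z))


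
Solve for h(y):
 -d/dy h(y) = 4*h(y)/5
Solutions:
 h(y) = C1*exp(-4*y/5)


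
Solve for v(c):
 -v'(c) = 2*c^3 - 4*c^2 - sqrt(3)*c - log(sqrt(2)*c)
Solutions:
 v(c) = C1 - c^4/2 + 4*c^3/3 + sqrt(3)*c^2/2 + c*log(c) - c + c*log(2)/2


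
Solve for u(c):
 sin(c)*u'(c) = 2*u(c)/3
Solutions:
 u(c) = C1*(cos(c) - 1)^(1/3)/(cos(c) + 1)^(1/3)


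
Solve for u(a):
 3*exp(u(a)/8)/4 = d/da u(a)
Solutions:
 u(a) = 8*log(-1/(C1 + 3*a)) + 40*log(2)


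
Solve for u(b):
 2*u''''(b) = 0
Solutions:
 u(b) = C1 + C2*b + C3*b^2 + C4*b^3


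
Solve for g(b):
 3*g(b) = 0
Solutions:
 g(b) = 0


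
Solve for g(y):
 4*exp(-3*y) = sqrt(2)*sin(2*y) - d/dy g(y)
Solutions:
 g(y) = C1 - sqrt(2)*cos(2*y)/2 + 4*exp(-3*y)/3


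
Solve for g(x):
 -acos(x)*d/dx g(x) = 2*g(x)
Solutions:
 g(x) = C1*exp(-2*Integral(1/acos(x), x))


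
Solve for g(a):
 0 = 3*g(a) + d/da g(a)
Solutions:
 g(a) = C1*exp(-3*a)


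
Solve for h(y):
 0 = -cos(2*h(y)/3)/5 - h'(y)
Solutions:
 y/5 - 3*log(sin(2*h(y)/3) - 1)/4 + 3*log(sin(2*h(y)/3) + 1)/4 = C1


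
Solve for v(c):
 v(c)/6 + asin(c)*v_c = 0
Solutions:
 v(c) = C1*exp(-Integral(1/asin(c), c)/6)


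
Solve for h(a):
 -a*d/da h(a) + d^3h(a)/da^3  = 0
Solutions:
 h(a) = C1 + Integral(C2*airyai(a) + C3*airybi(a), a)


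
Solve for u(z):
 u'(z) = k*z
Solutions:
 u(z) = C1 + k*z^2/2


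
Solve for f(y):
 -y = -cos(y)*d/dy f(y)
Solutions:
 f(y) = C1 + Integral(y/cos(y), y)


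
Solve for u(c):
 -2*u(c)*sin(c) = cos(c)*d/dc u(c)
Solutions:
 u(c) = C1*cos(c)^2


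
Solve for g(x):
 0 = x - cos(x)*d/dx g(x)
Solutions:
 g(x) = C1 + Integral(x/cos(x), x)


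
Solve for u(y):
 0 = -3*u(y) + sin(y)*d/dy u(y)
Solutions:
 u(y) = C1*(cos(y) - 1)^(3/2)/(cos(y) + 1)^(3/2)


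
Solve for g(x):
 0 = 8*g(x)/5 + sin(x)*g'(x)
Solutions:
 g(x) = C1*(cos(x) + 1)^(4/5)/(cos(x) - 1)^(4/5)


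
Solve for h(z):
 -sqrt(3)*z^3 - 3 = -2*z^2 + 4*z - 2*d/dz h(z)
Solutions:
 h(z) = C1 + sqrt(3)*z^4/8 - z^3/3 + z^2 + 3*z/2


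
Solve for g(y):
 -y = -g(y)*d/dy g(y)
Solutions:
 g(y) = -sqrt(C1 + y^2)
 g(y) = sqrt(C1 + y^2)


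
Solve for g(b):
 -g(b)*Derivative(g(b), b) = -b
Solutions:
 g(b) = -sqrt(C1 + b^2)
 g(b) = sqrt(C1 + b^2)


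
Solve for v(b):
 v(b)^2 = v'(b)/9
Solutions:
 v(b) = -1/(C1 + 9*b)


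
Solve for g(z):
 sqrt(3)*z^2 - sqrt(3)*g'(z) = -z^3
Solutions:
 g(z) = C1 + sqrt(3)*z^4/12 + z^3/3


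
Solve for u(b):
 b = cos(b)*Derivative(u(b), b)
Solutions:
 u(b) = C1 + Integral(b/cos(b), b)


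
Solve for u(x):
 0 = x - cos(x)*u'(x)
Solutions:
 u(x) = C1 + Integral(x/cos(x), x)


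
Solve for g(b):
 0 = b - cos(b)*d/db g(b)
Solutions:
 g(b) = C1 + Integral(b/cos(b), b)


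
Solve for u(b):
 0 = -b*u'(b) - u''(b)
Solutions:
 u(b) = C1 + C2*erf(sqrt(2)*b/2)


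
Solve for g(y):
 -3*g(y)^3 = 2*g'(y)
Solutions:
 g(y) = -sqrt(-1/(C1 - 3*y))
 g(y) = sqrt(-1/(C1 - 3*y))


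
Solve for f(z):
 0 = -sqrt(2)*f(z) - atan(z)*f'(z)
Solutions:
 f(z) = C1*exp(-sqrt(2)*Integral(1/atan(z), z))


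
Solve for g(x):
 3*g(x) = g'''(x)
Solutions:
 g(x) = C3*exp(3^(1/3)*x) + (C1*sin(3^(5/6)*x/2) + C2*cos(3^(5/6)*x/2))*exp(-3^(1/3)*x/2)


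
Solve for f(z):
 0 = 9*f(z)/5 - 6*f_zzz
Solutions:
 f(z) = C3*exp(10^(2/3)*3^(1/3)*z/10) + (C1*sin(10^(2/3)*3^(5/6)*z/20) + C2*cos(10^(2/3)*3^(5/6)*z/20))*exp(-10^(2/3)*3^(1/3)*z/20)


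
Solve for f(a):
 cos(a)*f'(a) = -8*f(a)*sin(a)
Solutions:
 f(a) = C1*cos(a)^8


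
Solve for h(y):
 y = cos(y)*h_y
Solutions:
 h(y) = C1 + Integral(y/cos(y), y)


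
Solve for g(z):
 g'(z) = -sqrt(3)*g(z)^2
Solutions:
 g(z) = 1/(C1 + sqrt(3)*z)


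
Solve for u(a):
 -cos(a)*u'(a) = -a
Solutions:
 u(a) = C1 + Integral(a/cos(a), a)


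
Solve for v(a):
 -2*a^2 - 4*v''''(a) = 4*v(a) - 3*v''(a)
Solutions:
 v(a) = -a^2/2 + (C1*sin(a*sin(atan(sqrt(55)/3)/2)) + C2*cos(a*sin(atan(sqrt(55)/3)/2)))*exp(-a*cos(atan(sqrt(55)/3)/2)) + (C3*sin(a*sin(atan(sqrt(55)/3)/2)) + C4*cos(a*sin(atan(sqrt(55)/3)/2)))*exp(a*cos(atan(sqrt(55)/3)/2)) - 3/4


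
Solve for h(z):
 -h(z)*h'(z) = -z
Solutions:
 h(z) = -sqrt(C1 + z^2)
 h(z) = sqrt(C1 + z^2)


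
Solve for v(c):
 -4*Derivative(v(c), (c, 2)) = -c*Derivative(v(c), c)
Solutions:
 v(c) = C1 + C2*erfi(sqrt(2)*c/4)


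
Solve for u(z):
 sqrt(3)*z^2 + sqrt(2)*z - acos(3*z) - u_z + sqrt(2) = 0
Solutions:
 u(z) = C1 + sqrt(3)*z^3/3 + sqrt(2)*z^2/2 - z*acos(3*z) + sqrt(2)*z + sqrt(1 - 9*z^2)/3


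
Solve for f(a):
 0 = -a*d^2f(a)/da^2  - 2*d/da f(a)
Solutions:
 f(a) = C1 + C2/a


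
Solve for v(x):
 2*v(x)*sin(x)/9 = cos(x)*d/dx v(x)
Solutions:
 v(x) = C1/cos(x)^(2/9)


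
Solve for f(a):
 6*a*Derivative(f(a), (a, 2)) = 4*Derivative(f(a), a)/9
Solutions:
 f(a) = C1 + C2*a^(29/27)


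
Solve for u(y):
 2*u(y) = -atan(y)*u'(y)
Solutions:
 u(y) = C1*exp(-2*Integral(1/atan(y), y))


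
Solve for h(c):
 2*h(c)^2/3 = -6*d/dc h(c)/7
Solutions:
 h(c) = 9/(C1 + 7*c)


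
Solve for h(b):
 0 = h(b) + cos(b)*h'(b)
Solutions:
 h(b) = C1*sqrt(sin(b) - 1)/sqrt(sin(b) + 1)


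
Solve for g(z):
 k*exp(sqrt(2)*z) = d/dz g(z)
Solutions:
 g(z) = C1 + sqrt(2)*k*exp(sqrt(2)*z)/2


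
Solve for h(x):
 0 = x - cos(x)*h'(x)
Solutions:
 h(x) = C1 + Integral(x/cos(x), x)


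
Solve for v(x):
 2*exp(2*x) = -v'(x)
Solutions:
 v(x) = C1 - exp(2*x)


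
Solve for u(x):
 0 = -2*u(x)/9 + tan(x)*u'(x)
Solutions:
 u(x) = C1*sin(x)^(2/9)


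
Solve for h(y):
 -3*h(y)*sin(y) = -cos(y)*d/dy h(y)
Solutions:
 h(y) = C1/cos(y)^3


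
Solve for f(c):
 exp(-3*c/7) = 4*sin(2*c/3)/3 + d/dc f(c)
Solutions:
 f(c) = C1 + 2*cos(2*c/3) - 7*exp(-3*c/7)/3


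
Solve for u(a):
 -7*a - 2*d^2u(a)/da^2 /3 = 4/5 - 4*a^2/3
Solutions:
 u(a) = C1 + C2*a + a^4/6 - 7*a^3/4 - 3*a^2/5


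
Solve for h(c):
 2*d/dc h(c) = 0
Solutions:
 h(c) = C1


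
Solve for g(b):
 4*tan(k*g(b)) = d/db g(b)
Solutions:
 g(b) = Piecewise((-asin(exp(C1*k + 4*b*k))/k + pi/k, Ne(k, 0)), (nan, True))
 g(b) = Piecewise((asin(exp(C1*k + 4*b*k))/k, Ne(k, 0)), (nan, True))


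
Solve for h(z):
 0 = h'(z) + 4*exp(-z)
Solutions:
 h(z) = C1 + 4*exp(-z)


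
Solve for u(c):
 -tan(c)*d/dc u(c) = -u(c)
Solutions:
 u(c) = C1*sin(c)


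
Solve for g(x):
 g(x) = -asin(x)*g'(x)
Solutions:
 g(x) = C1*exp(-Integral(1/asin(x), x))


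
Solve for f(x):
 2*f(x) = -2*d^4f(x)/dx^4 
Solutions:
 f(x) = (C1*sin(sqrt(2)*x/2) + C2*cos(sqrt(2)*x/2))*exp(-sqrt(2)*x/2) + (C3*sin(sqrt(2)*x/2) + C4*cos(sqrt(2)*x/2))*exp(sqrt(2)*x/2)


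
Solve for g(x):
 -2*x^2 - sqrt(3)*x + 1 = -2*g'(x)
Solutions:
 g(x) = C1 + x^3/3 + sqrt(3)*x^2/4 - x/2


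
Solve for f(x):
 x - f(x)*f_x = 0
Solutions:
 f(x) = -sqrt(C1 + x^2)
 f(x) = sqrt(C1 + x^2)


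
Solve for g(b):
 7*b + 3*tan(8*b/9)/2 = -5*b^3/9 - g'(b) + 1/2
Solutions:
 g(b) = C1 - 5*b^4/36 - 7*b^2/2 + b/2 + 27*log(cos(8*b/9))/16


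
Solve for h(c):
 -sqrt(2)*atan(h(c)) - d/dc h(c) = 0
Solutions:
 Integral(1/atan(_y), (_y, h(c))) = C1 - sqrt(2)*c


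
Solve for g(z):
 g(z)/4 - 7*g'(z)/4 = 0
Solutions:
 g(z) = C1*exp(z/7)


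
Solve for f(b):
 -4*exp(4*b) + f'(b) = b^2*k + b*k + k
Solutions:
 f(b) = C1 + b^3*k/3 + b^2*k/2 + b*k + exp(4*b)


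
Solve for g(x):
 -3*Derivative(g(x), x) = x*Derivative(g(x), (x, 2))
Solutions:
 g(x) = C1 + C2/x^2


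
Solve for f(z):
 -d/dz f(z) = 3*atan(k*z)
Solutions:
 f(z) = C1 - 3*Piecewise((z*atan(k*z) - log(k^2*z^2 + 1)/(2*k), Ne(k, 0)), (0, True))


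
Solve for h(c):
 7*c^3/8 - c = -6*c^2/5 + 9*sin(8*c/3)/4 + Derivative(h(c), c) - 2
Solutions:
 h(c) = C1 + 7*c^4/32 + 2*c^3/5 - c^2/2 + 2*c + 27*cos(8*c/3)/32


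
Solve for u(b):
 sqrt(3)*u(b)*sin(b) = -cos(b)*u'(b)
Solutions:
 u(b) = C1*cos(b)^(sqrt(3))


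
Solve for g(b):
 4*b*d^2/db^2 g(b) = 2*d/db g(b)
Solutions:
 g(b) = C1 + C2*b^(3/2)


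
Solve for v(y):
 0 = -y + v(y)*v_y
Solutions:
 v(y) = -sqrt(C1 + y^2)
 v(y) = sqrt(C1 + y^2)


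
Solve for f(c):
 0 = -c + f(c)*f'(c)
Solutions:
 f(c) = -sqrt(C1 + c^2)
 f(c) = sqrt(C1 + c^2)


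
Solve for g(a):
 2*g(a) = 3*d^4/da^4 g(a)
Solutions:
 g(a) = C1*exp(-2^(1/4)*3^(3/4)*a/3) + C2*exp(2^(1/4)*3^(3/4)*a/3) + C3*sin(2^(1/4)*3^(3/4)*a/3) + C4*cos(2^(1/4)*3^(3/4)*a/3)


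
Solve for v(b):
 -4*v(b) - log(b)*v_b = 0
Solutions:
 v(b) = C1*exp(-4*li(b))


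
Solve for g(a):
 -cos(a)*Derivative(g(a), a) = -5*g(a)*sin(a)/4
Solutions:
 g(a) = C1/cos(a)^(5/4)


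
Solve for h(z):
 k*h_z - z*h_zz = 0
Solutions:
 h(z) = C1 + z^(re(k) + 1)*(C2*sin(log(z)*Abs(im(k))) + C3*cos(log(z)*im(k)))


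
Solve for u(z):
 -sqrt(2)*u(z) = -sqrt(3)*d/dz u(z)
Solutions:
 u(z) = C1*exp(sqrt(6)*z/3)


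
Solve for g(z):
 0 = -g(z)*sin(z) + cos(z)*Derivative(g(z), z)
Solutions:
 g(z) = C1/cos(z)


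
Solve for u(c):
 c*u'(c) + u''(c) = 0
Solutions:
 u(c) = C1 + C2*erf(sqrt(2)*c/2)


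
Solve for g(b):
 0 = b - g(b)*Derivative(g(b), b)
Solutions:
 g(b) = -sqrt(C1 + b^2)
 g(b) = sqrt(C1 + b^2)


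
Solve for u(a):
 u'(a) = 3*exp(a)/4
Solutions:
 u(a) = C1 + 3*exp(a)/4


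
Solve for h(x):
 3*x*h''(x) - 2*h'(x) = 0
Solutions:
 h(x) = C1 + C2*x^(5/3)


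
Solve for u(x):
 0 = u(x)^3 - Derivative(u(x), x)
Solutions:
 u(x) = -sqrt(2)*sqrt(-1/(C1 + x))/2
 u(x) = sqrt(2)*sqrt(-1/(C1 + x))/2


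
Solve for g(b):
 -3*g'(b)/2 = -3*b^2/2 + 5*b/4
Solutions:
 g(b) = C1 + b^3/3 - 5*b^2/12


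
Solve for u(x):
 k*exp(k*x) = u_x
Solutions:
 u(x) = C1 + exp(k*x)
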